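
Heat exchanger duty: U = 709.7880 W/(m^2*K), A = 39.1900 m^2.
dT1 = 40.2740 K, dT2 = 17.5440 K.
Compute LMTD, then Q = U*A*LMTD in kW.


LMTD = 27.3528 K
Q = 709.7880 * 39.1900 * 27.3528 = 760861.1646 W = 760.8612 kW

760.8612 kW


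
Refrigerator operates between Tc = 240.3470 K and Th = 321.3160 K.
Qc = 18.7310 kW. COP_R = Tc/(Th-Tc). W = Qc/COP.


COP = 240.3470 / 80.9690 = 2.9684
W = 18.7310 / 2.9684 = 6.3102 kW

COP = 2.9684, W = 6.3102 kW


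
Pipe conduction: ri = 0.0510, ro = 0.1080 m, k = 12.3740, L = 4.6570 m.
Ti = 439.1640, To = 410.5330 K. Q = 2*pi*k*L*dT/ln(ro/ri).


dT = 28.6310 K
ln(ro/ri) = 0.7503
Q = 2*pi*12.3740*4.6570*28.6310 / 0.7503 = 13816.3889 W

13816.3889 W


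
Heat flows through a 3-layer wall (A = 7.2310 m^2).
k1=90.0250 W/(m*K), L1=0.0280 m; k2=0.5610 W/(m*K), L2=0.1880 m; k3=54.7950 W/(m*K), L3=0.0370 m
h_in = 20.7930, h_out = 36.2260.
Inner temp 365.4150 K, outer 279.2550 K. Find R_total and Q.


R_conv_in = 1/(20.7930*7.2310) = 0.0067
R_1 = 0.0280/(90.0250*7.2310) = 4.3013e-05
R_2 = 0.1880/(0.5610*7.2310) = 0.0463
R_3 = 0.0370/(54.7950*7.2310) = 9.3382e-05
R_conv_out = 1/(36.2260*7.2310) = 0.0038
R_total = 0.0569 K/W
Q = 86.1600 / 0.0569 = 1512.9271 W

R_total = 0.0569 K/W, Q = 1512.9271 W


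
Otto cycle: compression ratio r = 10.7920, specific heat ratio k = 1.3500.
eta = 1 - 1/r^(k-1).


r^(k-1) = 2.2992
eta = 1 - 1/2.2992 = 0.5651 = 56.5075%

56.5075%


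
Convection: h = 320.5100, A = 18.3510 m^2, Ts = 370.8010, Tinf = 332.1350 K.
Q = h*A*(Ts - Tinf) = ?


dT = 38.6660 K
Q = 320.5100 * 18.3510 * 38.6660 = 227421.0006 W

227421.0006 W


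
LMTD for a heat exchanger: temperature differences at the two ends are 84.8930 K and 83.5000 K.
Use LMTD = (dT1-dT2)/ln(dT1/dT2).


dT1/dT2 = 1.0167
ln(dT1/dT2) = 0.0165
LMTD = 1.3930 / 0.0165 = 84.1946 K

84.1946 K


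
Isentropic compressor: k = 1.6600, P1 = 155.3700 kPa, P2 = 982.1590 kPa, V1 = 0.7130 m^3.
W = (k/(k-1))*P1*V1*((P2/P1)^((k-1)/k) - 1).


(k-1)/k = 0.3976
(P2/P1)^exp = 2.0816
W = 2.5152 * 155.3700 * 0.7130 * (2.0816 - 1) = 301.3599 kJ

301.3599 kJ


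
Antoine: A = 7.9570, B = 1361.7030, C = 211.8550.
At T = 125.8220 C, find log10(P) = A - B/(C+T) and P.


C+T = 337.6770
B/(C+T) = 4.0326
log10(P) = 7.9570 - 4.0326 = 3.9244
P = 10^3.9244 = 8403.0955 mmHg

8403.0955 mmHg


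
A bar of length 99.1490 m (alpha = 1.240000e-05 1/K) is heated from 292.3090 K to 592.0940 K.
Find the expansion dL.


dT = 299.7850 K
dL = 1.240000e-05 * 99.1490 * 299.7850 = 0.368570 m
L_final = 99.517570 m

dL = 0.368570 m


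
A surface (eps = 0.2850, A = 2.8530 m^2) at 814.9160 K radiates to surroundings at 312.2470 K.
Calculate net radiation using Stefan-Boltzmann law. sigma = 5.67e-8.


T^4 = 4.4101e+11
Tsurr^4 = 9.5059e+09
Q = 0.2850 * 5.67e-8 * 2.8530 * 4.3151e+11 = 19893.7945 W

19893.7945 W


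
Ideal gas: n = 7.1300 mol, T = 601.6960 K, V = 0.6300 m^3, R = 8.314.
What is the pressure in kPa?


P = nRT/V = 7.1300 * 8.314 * 601.6960 / 0.6300
= 35667.8289 / 0.6300 = 56615.6014 Pa = 56.6156 kPa

56.6156 kPa


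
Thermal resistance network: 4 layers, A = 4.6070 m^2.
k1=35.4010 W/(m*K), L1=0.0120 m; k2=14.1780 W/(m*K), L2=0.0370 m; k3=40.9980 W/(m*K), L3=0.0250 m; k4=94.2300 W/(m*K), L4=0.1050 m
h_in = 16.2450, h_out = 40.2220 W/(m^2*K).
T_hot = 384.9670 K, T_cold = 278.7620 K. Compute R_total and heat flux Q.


R_conv_in = 1/(16.2450*4.6070) = 0.0134
R_1 = 0.0120/(35.4010*4.6070) = 7.3578e-05
R_2 = 0.0370/(14.1780*4.6070) = 0.0006
R_3 = 0.0250/(40.9980*4.6070) = 0.0001
R_4 = 0.1050/(94.2300*4.6070) = 0.0002
R_conv_out = 1/(40.2220*4.6070) = 0.0054
R_total = 0.0198 K/W
Q = 106.2050 / 0.0198 = 5371.3348 W

R_total = 0.0198 K/W, Q = 5371.3348 W


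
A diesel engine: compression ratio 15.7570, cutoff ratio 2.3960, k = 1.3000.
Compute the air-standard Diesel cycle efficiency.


r^(k-1) = 2.2869
rc^k = 3.1141
eta = 0.4906 = 49.0604%

49.0604%


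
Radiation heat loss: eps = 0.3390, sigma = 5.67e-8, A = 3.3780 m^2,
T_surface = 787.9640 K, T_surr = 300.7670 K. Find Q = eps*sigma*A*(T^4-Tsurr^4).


T^4 = 3.8550e+11
Tsurr^4 = 8.1832e+09
Q = 0.3390 * 5.67e-8 * 3.3780 * 3.7732e+11 = 24499.0782 W

24499.0782 W


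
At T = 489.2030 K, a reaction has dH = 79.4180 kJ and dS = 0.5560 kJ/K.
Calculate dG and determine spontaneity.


T*dS = 489.2030 * 0.5560 = 271.9969 kJ
dG = 79.4180 - 271.9969 = -192.5789 kJ (spontaneous)

dG = -192.5789 kJ, spontaneous


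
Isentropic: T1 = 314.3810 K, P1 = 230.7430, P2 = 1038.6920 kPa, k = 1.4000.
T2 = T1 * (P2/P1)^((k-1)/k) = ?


(k-1)/k = 0.2857
(P2/P1)^exp = 1.5370
T2 = 314.3810 * 1.5370 = 483.2035 K

483.2035 K


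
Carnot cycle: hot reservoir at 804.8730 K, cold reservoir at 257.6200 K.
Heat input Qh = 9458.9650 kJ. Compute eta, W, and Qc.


eta = 1 - 257.6200/804.8730 = 0.6799
W = 0.6799 * 9458.9650 = 6431.3836 kJ
Qc = 9458.9650 - 6431.3836 = 3027.5814 kJ

eta = 67.9925%, W = 6431.3836 kJ, Qc = 3027.5814 kJ


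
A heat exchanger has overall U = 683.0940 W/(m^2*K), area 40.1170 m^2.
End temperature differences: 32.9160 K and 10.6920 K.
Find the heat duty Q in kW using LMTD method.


LMTD = 19.7641 K
Q = 683.0940 * 40.1170 * 19.7641 = 541609.1008 W = 541.6091 kW

541.6091 kW


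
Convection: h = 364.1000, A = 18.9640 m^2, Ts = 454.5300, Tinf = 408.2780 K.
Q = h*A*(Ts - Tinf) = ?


dT = 46.2520 K
Q = 364.1000 * 18.9640 * 46.2520 = 319360.4581 W

319360.4581 W


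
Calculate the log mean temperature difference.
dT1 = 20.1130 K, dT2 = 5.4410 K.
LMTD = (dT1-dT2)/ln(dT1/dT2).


dT1/dT2 = 3.6966
ln(dT1/dT2) = 1.3074
LMTD = 14.6720 / 1.3074 = 11.2222 K

11.2222 K


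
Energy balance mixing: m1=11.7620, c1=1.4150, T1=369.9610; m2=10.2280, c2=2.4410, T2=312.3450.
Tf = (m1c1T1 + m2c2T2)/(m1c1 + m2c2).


num = 13955.5224
den = 41.6098
Tf = 335.3905 K

335.3905 K


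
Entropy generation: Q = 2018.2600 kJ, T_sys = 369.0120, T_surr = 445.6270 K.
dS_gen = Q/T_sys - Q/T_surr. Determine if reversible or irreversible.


dS_sys = 2018.2600/369.0120 = 5.4694 kJ/K
dS_surr = -2018.2600/445.6270 = -4.5290 kJ/K
dS_gen = 5.4694 - 4.5290 = 0.9403 kJ/K (irreversible)

dS_gen = 0.9403 kJ/K, irreversible


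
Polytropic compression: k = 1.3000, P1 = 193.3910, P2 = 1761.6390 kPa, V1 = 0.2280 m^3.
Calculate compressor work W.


(k-1)/k = 0.2308
(P2/P1)^exp = 1.6650
W = 4.3333 * 193.3910 * 0.2280 * (1.6650 - 1) = 127.0650 kJ

127.0650 kJ


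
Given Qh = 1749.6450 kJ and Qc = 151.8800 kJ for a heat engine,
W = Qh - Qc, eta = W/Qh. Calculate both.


W = 1749.6450 - 151.8800 = 1597.7650 kJ
eta = 1597.7650 / 1749.6450 = 0.9132 = 91.3194%

W = 1597.7650 kJ, eta = 91.3194%


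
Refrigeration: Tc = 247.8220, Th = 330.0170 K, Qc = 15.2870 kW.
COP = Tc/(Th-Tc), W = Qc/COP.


COP = 247.8220 / 82.1950 = 3.0150
W = 15.2870 / 3.0150 = 5.0702 kW

COP = 3.0150, W = 5.0702 kW


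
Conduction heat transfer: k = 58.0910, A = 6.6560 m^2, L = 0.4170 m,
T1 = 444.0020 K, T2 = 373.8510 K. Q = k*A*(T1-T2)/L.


dT = 70.1510 K
Q = 58.0910 * 6.6560 * 70.1510 / 0.4170 = 65045.9075 W

65045.9075 W


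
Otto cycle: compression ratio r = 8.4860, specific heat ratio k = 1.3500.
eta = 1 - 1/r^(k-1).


r^(k-1) = 2.1137
eta = 1 - 1/2.1137 = 0.5269 = 52.6899%

52.6899%


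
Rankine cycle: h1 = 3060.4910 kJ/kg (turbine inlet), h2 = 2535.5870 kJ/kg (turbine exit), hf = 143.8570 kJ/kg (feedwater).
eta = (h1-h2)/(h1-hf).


W = 524.9040 kJ/kg
Q_in = 2916.6340 kJ/kg
eta = 0.1800 = 17.9969%

eta = 17.9969%


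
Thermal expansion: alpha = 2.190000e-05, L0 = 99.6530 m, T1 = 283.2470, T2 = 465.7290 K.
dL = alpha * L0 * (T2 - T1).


dT = 182.4820 K
dL = 2.190000e-05 * 99.6530 * 182.4820 = 0.398249 m
L_final = 100.051249 m

dL = 0.398249 m


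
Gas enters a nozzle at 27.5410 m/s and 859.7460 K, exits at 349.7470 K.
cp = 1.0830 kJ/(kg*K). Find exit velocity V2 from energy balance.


dT = 509.9990 K
2*cp*1000*dT = 1104657.8340
V1^2 = 758.5067
V2 = sqrt(1105416.3407) = 1051.3878 m/s

1051.3878 m/s


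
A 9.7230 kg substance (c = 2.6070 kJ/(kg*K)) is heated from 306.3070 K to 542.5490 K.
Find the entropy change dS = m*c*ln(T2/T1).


T2/T1 = 1.7713
ln(T2/T1) = 0.5717
dS = 9.7230 * 2.6070 * 0.5717 = 14.4911 kJ/K

14.4911 kJ/K


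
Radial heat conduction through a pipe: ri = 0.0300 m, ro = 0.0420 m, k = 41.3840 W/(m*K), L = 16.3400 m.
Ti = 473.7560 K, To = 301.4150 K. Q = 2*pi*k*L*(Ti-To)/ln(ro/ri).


dT = 172.3410 K
ln(ro/ri) = 0.3365
Q = 2*pi*41.3840*16.3400*172.3410 / 0.3365 = 2176224.8218 W

2176224.8218 W


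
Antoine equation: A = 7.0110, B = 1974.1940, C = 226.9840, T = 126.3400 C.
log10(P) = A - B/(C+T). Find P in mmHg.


C+T = 353.3240
B/(C+T) = 5.5875
log10(P) = 7.0110 - 5.5875 = 1.4235
P = 10^1.4235 = 26.5162 mmHg

26.5162 mmHg


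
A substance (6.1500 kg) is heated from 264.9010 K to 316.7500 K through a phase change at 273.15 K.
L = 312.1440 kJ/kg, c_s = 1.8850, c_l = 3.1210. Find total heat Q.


Q1 (sensible, solid) = 6.1500 * 1.8850 * 8.2490 = 95.6286 kJ
Q2 (latent) = 6.1500 * 312.1440 = 1919.6856 kJ
Q3 (sensible, liquid) = 6.1500 * 3.1210 * 43.6000 = 836.8649 kJ
Q_total = 2852.1791 kJ

2852.1791 kJ


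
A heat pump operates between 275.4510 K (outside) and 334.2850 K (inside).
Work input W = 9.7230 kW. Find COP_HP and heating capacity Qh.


COP = 334.2850 / 58.8340 = 5.6818
Qh = 5.6818 * 9.7230 = 55.2445 kW

COP = 5.6818, Qh = 55.2445 kW


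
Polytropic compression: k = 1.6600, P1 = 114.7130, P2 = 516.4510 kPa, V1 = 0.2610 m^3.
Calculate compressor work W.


(k-1)/k = 0.3976
(P2/P1)^exp = 1.8188
W = 2.5152 * 114.7130 * 0.2610 * (1.8188 - 1) = 61.6611 kJ

61.6611 kJ


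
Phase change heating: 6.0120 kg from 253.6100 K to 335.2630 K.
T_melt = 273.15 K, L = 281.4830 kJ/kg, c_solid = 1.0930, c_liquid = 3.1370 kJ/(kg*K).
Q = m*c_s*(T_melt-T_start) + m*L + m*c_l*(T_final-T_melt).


Q1 (sensible, solid) = 6.0120 * 1.0930 * 19.5400 = 128.3996 kJ
Q2 (latent) = 6.0120 * 281.4830 = 1692.2758 kJ
Q3 (sensible, liquid) = 6.0120 * 3.1370 * 62.1130 = 1171.4291 kJ
Q_total = 2992.1045 kJ

2992.1045 kJ


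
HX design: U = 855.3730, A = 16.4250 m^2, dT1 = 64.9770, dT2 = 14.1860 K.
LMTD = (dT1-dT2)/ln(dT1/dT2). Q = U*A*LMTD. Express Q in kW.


LMTD = 33.3761 K
Q = 855.3730 * 16.4250 * 33.3761 = 468917.4942 W = 468.9175 kW

468.9175 kW


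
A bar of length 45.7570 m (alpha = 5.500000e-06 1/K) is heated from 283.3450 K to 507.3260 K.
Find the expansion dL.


dT = 223.9810 K
dL = 5.500000e-06 * 45.7570 * 223.9810 = 0.056368 m
L_final = 45.813368 m

dL = 0.056368 m


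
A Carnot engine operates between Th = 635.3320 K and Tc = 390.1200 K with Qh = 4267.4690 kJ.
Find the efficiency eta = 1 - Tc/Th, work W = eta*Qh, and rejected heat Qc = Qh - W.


eta = 1 - 390.1200/635.3320 = 0.3860
W = 0.3860 * 4267.4690 = 1647.0674 kJ
Qc = 4267.4690 - 1647.0674 = 2620.4016 kJ

eta = 38.5959%, W = 1647.0674 kJ, Qc = 2620.4016 kJ


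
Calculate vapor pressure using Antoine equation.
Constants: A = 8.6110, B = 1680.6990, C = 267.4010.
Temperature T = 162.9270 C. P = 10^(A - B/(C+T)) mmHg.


C+T = 430.3280
B/(C+T) = 3.9056
log10(P) = 8.6110 - 3.9056 = 4.7054
P = 10^4.7054 = 50743.0827 mmHg

50743.0827 mmHg


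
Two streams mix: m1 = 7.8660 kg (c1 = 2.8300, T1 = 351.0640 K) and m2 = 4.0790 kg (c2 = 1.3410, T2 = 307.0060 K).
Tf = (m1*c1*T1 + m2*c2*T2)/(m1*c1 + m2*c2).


num = 9494.2626
den = 27.7307
Tf = 342.3735 K

342.3735 K


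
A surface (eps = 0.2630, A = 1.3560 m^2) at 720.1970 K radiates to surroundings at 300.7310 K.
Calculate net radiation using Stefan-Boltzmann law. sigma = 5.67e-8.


T^4 = 2.6903e+11
Tsurr^4 = 8.1792e+09
Q = 0.2630 * 5.67e-8 * 1.3560 * 2.6085e+11 = 5274.6697 W

5274.6697 W


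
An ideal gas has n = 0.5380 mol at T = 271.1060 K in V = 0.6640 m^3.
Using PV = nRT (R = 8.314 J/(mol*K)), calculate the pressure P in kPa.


P = nRT/V = 0.5380 * 8.314 * 271.1060 / 0.6640
= 1212.6387 / 0.6640 = 1826.2631 Pa = 1.8263 kPa

1.8263 kPa


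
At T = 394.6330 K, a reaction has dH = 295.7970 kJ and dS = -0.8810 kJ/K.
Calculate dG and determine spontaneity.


T*dS = 394.6330 * -0.8810 = -347.6717 kJ
dG = 295.7970 + 347.6717 = 643.4687 kJ (non-spontaneous)

dG = 643.4687 kJ, non-spontaneous


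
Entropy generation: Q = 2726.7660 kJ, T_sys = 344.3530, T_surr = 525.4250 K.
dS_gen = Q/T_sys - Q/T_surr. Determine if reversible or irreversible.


dS_sys = 2726.7660/344.3530 = 7.9185 kJ/K
dS_surr = -2726.7660/525.4250 = -5.1896 kJ/K
dS_gen = 7.9185 - 5.1896 = 2.7289 kJ/K (irreversible)

dS_gen = 2.7289 kJ/K, irreversible


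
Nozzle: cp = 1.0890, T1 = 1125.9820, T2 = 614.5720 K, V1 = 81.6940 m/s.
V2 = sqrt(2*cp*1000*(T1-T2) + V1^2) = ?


dT = 511.4100 K
2*cp*1000*dT = 1113850.9800
V1^2 = 6673.9096
V2 = sqrt(1120524.8896) = 1058.5485 m/s

1058.5485 m/s


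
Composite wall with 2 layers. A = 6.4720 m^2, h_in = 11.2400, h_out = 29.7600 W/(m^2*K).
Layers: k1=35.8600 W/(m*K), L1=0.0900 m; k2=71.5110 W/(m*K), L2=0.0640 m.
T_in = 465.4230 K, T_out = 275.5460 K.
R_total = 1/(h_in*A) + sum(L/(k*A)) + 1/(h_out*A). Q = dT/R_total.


R_conv_in = 1/(11.2400*6.4720) = 0.0137
R_1 = 0.0900/(35.8600*6.4720) = 0.0004
R_2 = 0.0640/(71.5110*6.4720) = 0.0001
R_conv_out = 1/(29.7600*6.4720) = 0.0052
R_total = 0.0195 K/W
Q = 189.8770 / 0.0195 = 9754.9943 W

R_total = 0.0195 K/W, Q = 9754.9943 W


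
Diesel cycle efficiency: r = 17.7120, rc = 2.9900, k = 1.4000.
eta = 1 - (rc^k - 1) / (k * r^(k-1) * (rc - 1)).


r^(k-1) = 3.1572
rc^k = 4.6338
eta = 0.5869 = 58.6880%

58.6880%


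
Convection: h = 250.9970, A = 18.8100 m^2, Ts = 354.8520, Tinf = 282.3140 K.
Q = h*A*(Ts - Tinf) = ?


dT = 72.5380 K
Q = 250.9970 * 18.8100 * 72.5380 = 342470.2915 W

342470.2915 W


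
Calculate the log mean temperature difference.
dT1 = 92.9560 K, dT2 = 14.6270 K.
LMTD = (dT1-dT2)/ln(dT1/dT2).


dT1/dT2 = 6.3551
ln(dT1/dT2) = 1.8493
LMTD = 78.3290 / 1.8493 = 42.3570 K

42.3570 K


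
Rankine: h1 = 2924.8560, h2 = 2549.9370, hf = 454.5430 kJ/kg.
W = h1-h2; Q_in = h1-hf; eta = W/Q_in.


W = 374.9190 kJ/kg
Q_in = 2470.3130 kJ/kg
eta = 0.1518 = 15.1770%

eta = 15.1770%


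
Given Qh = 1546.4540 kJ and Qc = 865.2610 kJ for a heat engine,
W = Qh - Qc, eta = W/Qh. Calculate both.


W = 1546.4540 - 865.2610 = 681.1930 kJ
eta = 681.1930 / 1546.4540 = 0.4405 = 44.0487%

W = 681.1930 kJ, eta = 44.0487%


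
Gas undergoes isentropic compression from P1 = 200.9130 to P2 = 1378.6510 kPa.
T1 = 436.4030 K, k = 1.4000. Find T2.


(k-1)/k = 0.2857
(P2/P1)^exp = 1.7337
T2 = 436.4030 * 1.7337 = 756.6105 K

756.6105 K


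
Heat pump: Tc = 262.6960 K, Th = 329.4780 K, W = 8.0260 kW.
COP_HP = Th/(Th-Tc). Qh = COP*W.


COP = 329.4780 / 66.7820 = 4.9336
Qh = 4.9336 * 8.0260 = 39.5974 kW

COP = 4.9336, Qh = 39.5974 kW


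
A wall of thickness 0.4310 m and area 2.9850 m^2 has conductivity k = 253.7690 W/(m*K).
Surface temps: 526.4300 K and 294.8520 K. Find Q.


dT = 231.5780 K
Q = 253.7690 * 2.9850 * 231.5780 / 0.4310 = 407007.9877 W

407007.9877 W


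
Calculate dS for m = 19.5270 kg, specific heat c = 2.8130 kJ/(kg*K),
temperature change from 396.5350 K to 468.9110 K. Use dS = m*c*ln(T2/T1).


T2/T1 = 1.1825
ln(T2/T1) = 0.1676
dS = 19.5270 * 2.8130 * 0.1676 = 9.2088 kJ/K

9.2088 kJ/K


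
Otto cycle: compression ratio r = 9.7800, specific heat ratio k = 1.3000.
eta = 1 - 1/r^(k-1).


r^(k-1) = 1.9820
eta = 1 - 1/1.9820 = 0.4955 = 49.5457%

49.5457%


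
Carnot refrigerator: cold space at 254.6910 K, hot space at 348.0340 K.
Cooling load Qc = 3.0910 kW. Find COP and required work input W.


COP = 254.6910 / 93.3430 = 2.7285
W = 3.0910 / 2.7285 = 1.1328 kW

COP = 2.7285, W = 1.1328 kW


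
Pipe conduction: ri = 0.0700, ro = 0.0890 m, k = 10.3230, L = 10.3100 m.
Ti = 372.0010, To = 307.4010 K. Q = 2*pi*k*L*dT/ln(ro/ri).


dT = 64.6000 K
ln(ro/ri) = 0.2401
Q = 2*pi*10.3230*10.3100*64.6000 / 0.2401 = 179891.4131 W

179891.4131 W


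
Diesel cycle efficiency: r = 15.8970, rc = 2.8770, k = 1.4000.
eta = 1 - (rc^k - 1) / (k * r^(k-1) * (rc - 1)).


r^(k-1) = 3.0236
rc^k = 4.3905
eta = 0.5733 = 57.3275%

57.3275%


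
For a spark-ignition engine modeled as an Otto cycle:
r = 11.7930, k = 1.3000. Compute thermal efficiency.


r^(k-1) = 2.0965
eta = 1 - 1/2.0965 = 0.5230 = 52.3006%

52.3006%


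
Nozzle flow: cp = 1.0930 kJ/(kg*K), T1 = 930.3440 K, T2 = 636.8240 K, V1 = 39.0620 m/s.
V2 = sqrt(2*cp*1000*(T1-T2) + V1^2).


dT = 293.5200 K
2*cp*1000*dT = 641634.7200
V1^2 = 1525.8398
V2 = sqrt(643160.5598) = 801.9729 m/s

801.9729 m/s


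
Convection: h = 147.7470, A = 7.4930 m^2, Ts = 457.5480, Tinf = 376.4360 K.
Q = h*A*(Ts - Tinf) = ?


dT = 81.1120 K
Q = 147.7470 * 7.4930 * 81.1120 = 89796.5216 W

89796.5216 W


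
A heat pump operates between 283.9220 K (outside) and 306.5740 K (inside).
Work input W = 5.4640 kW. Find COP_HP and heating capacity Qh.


COP = 306.5740 / 22.6520 = 13.5341
Qh = 13.5341 * 5.4640 = 73.9502 kW

COP = 13.5341, Qh = 73.9502 kW


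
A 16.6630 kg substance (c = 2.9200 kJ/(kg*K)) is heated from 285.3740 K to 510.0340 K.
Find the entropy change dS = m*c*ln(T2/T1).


T2/T1 = 1.7872
ln(T2/T1) = 0.5807
dS = 16.6630 * 2.9200 * 0.5807 = 28.2534 kJ/K

28.2534 kJ/K


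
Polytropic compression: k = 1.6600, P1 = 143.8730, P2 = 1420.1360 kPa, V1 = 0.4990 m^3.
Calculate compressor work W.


(k-1)/k = 0.3976
(P2/P1)^exp = 2.4851
W = 2.5152 * 143.8730 * 0.4990 * (2.4851 - 1) = 268.1639 kJ

268.1639 kJ


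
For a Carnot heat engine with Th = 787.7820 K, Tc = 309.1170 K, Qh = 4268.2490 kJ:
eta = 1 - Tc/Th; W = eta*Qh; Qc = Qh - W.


eta = 1 - 309.1170/787.7820 = 0.6076
W = 0.6076 * 4268.2490 = 2593.4350 kJ
Qc = 4268.2490 - 2593.4350 = 1674.8140 kJ

eta = 60.7611%, W = 2593.4350 kJ, Qc = 1674.8140 kJ


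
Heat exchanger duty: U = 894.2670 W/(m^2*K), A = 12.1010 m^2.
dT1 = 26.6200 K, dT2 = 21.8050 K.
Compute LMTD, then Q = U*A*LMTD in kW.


LMTD = 24.1325 K
Q = 894.2670 * 12.1010 * 24.1325 = 261150.3891 W = 261.1504 kW

261.1504 kW


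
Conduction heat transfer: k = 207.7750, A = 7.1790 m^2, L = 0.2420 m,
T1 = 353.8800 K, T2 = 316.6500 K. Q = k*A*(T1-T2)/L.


dT = 37.2300 K
Q = 207.7750 * 7.1790 * 37.2300 / 0.2420 = 229474.7548 W

229474.7548 W


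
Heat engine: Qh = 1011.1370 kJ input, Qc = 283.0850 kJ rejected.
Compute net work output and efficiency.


W = 1011.1370 - 283.0850 = 728.0520 kJ
eta = 728.0520 / 1011.1370 = 0.7200 = 72.0033%

W = 728.0520 kJ, eta = 72.0033%


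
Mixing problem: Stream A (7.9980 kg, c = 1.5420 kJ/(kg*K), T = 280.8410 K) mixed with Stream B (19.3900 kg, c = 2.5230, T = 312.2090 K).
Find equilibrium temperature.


num = 18737.1556
den = 61.2539
Tf = 305.8933 K

305.8933 K


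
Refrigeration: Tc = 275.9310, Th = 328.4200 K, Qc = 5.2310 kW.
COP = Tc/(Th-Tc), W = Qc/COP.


COP = 275.9310 / 52.4890 = 5.2569
W = 5.2310 / 5.2569 = 0.9951 kW

COP = 5.2569, W = 0.9951 kW


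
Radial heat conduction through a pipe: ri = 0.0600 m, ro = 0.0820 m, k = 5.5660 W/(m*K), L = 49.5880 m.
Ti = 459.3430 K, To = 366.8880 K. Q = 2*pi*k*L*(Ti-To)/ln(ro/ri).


dT = 92.4550 K
ln(ro/ri) = 0.3124
Q = 2*pi*5.5660*49.5880*92.4550 / 0.3124 = 513279.8727 W

513279.8727 W


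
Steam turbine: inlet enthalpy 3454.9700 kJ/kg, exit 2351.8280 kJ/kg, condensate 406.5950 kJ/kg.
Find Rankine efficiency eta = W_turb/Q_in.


W = 1103.1420 kJ/kg
Q_in = 3048.3750 kJ/kg
eta = 0.3619 = 36.1879%

eta = 36.1879%


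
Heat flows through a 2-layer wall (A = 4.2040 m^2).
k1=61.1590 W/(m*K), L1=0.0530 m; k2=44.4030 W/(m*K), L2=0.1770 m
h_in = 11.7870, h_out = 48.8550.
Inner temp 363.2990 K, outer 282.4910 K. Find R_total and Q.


R_conv_in = 1/(11.7870*4.2040) = 0.0202
R_1 = 0.0530/(61.1590*4.2040) = 0.0002
R_2 = 0.1770/(44.4030*4.2040) = 0.0009
R_conv_out = 1/(48.8550*4.2040) = 0.0049
R_total = 0.0262 K/W
Q = 80.8080 / 0.0262 = 3083.8276 W

R_total = 0.0262 K/W, Q = 3083.8276 W


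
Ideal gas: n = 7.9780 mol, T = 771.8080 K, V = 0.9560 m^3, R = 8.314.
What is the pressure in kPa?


P = nRT/V = 7.9780 * 8.314 * 771.8080 / 0.9560
= 51193.3238 / 0.9560 = 53549.5019 Pa = 53.5495 kPa

53.5495 kPa


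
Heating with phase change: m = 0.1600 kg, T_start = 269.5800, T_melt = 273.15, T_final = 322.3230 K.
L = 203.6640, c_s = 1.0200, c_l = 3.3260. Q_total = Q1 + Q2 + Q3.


Q1 (sensible, solid) = 0.1600 * 1.0200 * 3.5700 = 0.5826 kJ
Q2 (latent) = 0.1600 * 203.6640 = 32.5862 kJ
Q3 (sensible, liquid) = 0.1600 * 3.3260 * 49.1730 = 26.1679 kJ
Q_total = 59.3368 kJ

59.3368 kJ


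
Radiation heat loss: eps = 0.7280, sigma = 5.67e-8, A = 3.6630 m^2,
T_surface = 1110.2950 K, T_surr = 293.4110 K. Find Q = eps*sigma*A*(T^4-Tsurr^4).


T^4 = 1.5197e+12
Tsurr^4 = 7.4115e+09
Q = 0.7280 * 5.67e-8 * 3.6630 * 1.5123e+12 = 228655.5045 W

228655.5045 W


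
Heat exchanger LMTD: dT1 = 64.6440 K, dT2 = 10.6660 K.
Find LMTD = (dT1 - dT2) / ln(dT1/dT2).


dT1/dT2 = 6.0608
ln(dT1/dT2) = 1.8018
LMTD = 53.9780 / 1.8018 = 29.9573 K

29.9573 K


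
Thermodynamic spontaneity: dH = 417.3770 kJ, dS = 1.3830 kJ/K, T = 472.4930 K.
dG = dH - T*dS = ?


T*dS = 472.4930 * 1.3830 = 653.4578 kJ
dG = 417.3770 - 653.4578 = -236.0808 kJ (spontaneous)

dG = -236.0808 kJ, spontaneous


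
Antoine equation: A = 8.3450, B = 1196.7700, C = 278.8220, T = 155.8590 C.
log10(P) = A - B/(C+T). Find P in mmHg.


C+T = 434.6810
B/(C+T) = 2.7532
log10(P) = 8.3450 - 2.7532 = 5.5918
P = 10^5.5918 = 390647.9718 mmHg

390647.9718 mmHg


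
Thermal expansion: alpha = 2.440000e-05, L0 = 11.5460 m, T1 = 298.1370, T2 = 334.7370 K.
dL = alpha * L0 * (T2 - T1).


dT = 36.6000 K
dL = 2.440000e-05 * 11.5460 * 36.6000 = 0.010311 m
L_final = 11.556311 m

dL = 0.010311 m


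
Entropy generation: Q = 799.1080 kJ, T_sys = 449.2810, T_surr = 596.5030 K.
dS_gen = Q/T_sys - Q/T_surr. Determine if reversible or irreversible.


dS_sys = 799.1080/449.2810 = 1.7786 kJ/K
dS_surr = -799.1080/596.5030 = -1.3397 kJ/K
dS_gen = 1.7786 - 1.3397 = 0.4390 kJ/K (irreversible)

dS_gen = 0.4390 kJ/K, irreversible


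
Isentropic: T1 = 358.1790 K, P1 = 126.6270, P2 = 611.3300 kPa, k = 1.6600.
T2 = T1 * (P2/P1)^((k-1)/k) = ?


(k-1)/k = 0.3976
(P2/P1)^exp = 1.8700
T2 = 358.1790 * 1.8700 = 669.8110 K

669.8110 K


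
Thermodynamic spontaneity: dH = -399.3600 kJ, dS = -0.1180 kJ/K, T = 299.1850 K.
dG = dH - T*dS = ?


T*dS = 299.1850 * -0.1180 = -35.3038 kJ
dG = -399.3600 + 35.3038 = -364.0562 kJ (spontaneous)

dG = -364.0562 kJ, spontaneous


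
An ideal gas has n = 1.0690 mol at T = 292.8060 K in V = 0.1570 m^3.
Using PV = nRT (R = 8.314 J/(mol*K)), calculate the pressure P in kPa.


P = nRT/V = 1.0690 * 8.314 * 292.8060 / 0.1570
= 2602.3619 / 0.1570 = 16575.5537 Pa = 16.5756 kPa

16.5756 kPa


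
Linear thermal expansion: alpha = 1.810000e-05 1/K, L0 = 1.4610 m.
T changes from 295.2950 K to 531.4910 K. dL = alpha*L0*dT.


dT = 236.1960 K
dL = 1.810000e-05 * 1.4610 * 236.1960 = 0.006246 m
L_final = 1.467246 m

dL = 0.006246 m


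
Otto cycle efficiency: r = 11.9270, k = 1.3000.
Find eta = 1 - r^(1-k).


r^(k-1) = 2.1036
eta = 1 - 1/2.1036 = 0.5246 = 52.4620%

52.4620%


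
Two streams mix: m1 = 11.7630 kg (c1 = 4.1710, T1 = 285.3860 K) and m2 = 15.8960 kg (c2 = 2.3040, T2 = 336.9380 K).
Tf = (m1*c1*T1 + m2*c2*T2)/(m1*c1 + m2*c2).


num = 26342.1750
den = 85.6879
Tf = 307.4202 K

307.4202 K


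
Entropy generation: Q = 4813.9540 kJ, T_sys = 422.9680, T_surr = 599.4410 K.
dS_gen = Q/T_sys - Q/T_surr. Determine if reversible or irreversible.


dS_sys = 4813.9540/422.9680 = 11.3814 kJ/K
dS_surr = -4813.9540/599.4410 = -8.0307 kJ/K
dS_gen = 11.3814 - 8.0307 = 3.3506 kJ/K (irreversible)

dS_gen = 3.3506 kJ/K, irreversible


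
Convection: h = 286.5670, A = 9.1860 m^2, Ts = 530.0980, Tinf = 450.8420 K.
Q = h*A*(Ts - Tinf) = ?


dT = 79.2560 K
Q = 286.5670 * 9.1860 * 79.2560 = 208633.8480 W

208633.8480 W


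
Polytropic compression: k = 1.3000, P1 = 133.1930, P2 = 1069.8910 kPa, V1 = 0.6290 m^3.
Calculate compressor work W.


(k-1)/k = 0.2308
(P2/P1)^exp = 1.6174
W = 4.3333 * 133.1930 * 0.6290 * (1.6174 - 1) = 224.1353 kJ

224.1353 kJ


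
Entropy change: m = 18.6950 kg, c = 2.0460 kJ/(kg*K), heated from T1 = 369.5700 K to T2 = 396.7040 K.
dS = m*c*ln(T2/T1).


T2/T1 = 1.0734
ln(T2/T1) = 0.0709
dS = 18.6950 * 2.0460 * 0.0709 = 2.7100 kJ/K

2.7100 kJ/K


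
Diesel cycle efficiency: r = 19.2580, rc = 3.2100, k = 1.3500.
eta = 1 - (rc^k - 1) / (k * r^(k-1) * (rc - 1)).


r^(k-1) = 2.8159
rc^k = 4.8282
eta = 0.5443 = 54.4330%

54.4330%


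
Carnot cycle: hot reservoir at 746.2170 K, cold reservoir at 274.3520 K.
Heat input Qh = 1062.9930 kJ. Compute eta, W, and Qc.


eta = 1 - 274.3520/746.2170 = 0.6323
W = 0.6323 * 1062.9930 = 672.1760 kJ
Qc = 1062.9930 - 672.1760 = 390.8170 kJ

eta = 63.2343%, W = 672.1760 kJ, Qc = 390.8170 kJ


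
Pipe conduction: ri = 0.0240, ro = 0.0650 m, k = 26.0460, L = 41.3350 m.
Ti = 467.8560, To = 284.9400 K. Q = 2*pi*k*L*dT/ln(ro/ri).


dT = 182.9160 K
ln(ro/ri) = 0.9963
Q = 2*pi*26.0460*41.3350*182.9160 / 0.9963 = 1241897.7367 W

1241897.7367 W


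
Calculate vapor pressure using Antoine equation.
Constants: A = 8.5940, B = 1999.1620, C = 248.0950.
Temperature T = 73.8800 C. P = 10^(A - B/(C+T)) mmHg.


C+T = 321.9750
B/(C+T) = 6.2091
log10(P) = 8.5940 - 6.2091 = 2.3849
P = 10^2.3849 = 242.6276 mmHg

242.6276 mmHg


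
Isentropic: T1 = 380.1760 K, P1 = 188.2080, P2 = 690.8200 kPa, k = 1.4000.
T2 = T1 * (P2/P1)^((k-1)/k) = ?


(k-1)/k = 0.2857
(P2/P1)^exp = 1.4499
T2 = 380.1760 * 1.4499 = 551.2330 K

551.2330 K


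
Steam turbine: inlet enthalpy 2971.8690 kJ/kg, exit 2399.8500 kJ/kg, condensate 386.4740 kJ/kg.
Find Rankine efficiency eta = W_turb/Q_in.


W = 572.0190 kJ/kg
Q_in = 2585.3950 kJ/kg
eta = 0.2213 = 22.1250%

eta = 22.1250%


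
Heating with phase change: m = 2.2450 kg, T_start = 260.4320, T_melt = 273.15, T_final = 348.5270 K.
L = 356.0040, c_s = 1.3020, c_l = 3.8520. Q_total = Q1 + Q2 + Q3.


Q1 (sensible, solid) = 2.2450 * 1.3020 * 12.7180 = 37.1746 kJ
Q2 (latent) = 2.2450 * 356.0040 = 799.2290 kJ
Q3 (sensible, liquid) = 2.2450 * 3.8520 * 75.3770 = 651.8407 kJ
Q_total = 1488.2443 kJ

1488.2443 kJ


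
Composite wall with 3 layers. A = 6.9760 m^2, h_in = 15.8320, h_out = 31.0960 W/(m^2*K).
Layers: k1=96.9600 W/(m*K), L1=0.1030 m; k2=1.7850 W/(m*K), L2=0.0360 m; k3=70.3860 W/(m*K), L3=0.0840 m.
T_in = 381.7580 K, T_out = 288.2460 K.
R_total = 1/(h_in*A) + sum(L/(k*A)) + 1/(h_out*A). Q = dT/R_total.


R_conv_in = 1/(15.8320*6.9760) = 0.0091
R_1 = 0.1030/(96.9600*6.9760) = 0.0002
R_2 = 0.0360/(1.7850*6.9760) = 0.0029
R_3 = 0.0840/(70.3860*6.9760) = 0.0002
R_conv_out = 1/(31.0960*6.9760) = 0.0046
R_total = 0.0169 K/W
Q = 93.5120 / 0.0169 = 5540.2531 W

R_total = 0.0169 K/W, Q = 5540.2531 W


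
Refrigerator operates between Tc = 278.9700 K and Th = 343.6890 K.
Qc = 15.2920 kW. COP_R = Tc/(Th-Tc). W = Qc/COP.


COP = 278.9700 / 64.7190 = 4.3105
W = 15.2920 / 4.3105 = 3.5476 kW

COP = 4.3105, W = 3.5476 kW


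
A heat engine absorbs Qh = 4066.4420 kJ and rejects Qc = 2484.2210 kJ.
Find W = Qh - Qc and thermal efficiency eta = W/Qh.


W = 4066.4420 - 2484.2210 = 1582.2210 kJ
eta = 1582.2210 / 4066.4420 = 0.3891 = 38.9092%

W = 1582.2210 kJ, eta = 38.9092%


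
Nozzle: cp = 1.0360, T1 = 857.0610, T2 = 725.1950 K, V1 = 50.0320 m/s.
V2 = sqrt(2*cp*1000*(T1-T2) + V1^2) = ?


dT = 131.8660 K
2*cp*1000*dT = 273226.3520
V1^2 = 2503.2010
V2 = sqrt(275729.5530) = 525.0996 m/s

525.0996 m/s


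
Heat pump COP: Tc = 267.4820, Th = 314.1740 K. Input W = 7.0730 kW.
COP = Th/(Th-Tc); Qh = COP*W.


COP = 314.1740 / 46.6920 = 6.7286
Qh = 6.7286 * 7.0730 = 47.5917 kW

COP = 6.7286, Qh = 47.5917 kW


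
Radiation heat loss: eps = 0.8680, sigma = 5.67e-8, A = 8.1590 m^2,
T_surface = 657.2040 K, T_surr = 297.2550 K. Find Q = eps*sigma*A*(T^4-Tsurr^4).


T^4 = 1.8655e+11
Tsurr^4 = 7.8076e+09
Q = 0.8680 * 5.67e-8 * 8.1590 * 1.7874e+11 = 71774.9868 W

71774.9868 W


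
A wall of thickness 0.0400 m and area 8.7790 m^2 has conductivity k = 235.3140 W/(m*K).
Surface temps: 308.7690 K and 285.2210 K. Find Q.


dT = 23.5480 K
Q = 235.3140 * 8.7790 * 23.5480 / 0.0400 = 1216149.1795 W

1216149.1795 W


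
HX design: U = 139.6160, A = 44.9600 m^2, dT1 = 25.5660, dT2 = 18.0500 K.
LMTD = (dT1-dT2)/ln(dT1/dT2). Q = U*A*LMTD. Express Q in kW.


LMTD = 21.5904 K
Q = 139.6160 * 44.9600 * 21.5904 = 135525.8722 W = 135.5259 kW

135.5259 kW


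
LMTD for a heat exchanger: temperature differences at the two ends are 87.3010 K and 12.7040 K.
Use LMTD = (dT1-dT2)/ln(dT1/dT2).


dT1/dT2 = 6.8719
ln(dT1/dT2) = 1.9274
LMTD = 74.5970 / 1.9274 = 38.7025 K

38.7025 K


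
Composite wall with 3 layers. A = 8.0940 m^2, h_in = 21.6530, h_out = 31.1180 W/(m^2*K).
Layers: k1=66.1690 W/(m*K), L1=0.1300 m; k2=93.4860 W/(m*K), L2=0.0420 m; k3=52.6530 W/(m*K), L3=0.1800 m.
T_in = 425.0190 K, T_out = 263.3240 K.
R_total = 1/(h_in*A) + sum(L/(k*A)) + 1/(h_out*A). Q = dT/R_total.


R_conv_in = 1/(21.6530*8.0940) = 0.0057
R_1 = 0.1300/(66.1690*8.0940) = 0.0002
R_2 = 0.0420/(93.4860*8.0940) = 5.5506e-05
R_3 = 0.1800/(52.6530*8.0940) = 0.0004
R_conv_out = 1/(31.1180*8.0940) = 0.0040
R_total = 0.0104 K/W
Q = 161.6950 / 0.0104 = 15552.4630 W

R_total = 0.0104 K/W, Q = 15552.4630 W


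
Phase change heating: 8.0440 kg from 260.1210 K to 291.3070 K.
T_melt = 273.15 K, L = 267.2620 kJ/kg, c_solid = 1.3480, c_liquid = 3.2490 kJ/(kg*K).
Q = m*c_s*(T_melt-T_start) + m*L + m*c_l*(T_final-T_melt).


Q1 (sensible, solid) = 8.0440 * 1.3480 * 13.0290 = 141.2775 kJ
Q2 (latent) = 8.0440 * 267.2620 = 2149.8555 kJ
Q3 (sensible, liquid) = 8.0440 * 3.2490 * 18.1570 = 474.5324 kJ
Q_total = 2765.6654 kJ

2765.6654 kJ


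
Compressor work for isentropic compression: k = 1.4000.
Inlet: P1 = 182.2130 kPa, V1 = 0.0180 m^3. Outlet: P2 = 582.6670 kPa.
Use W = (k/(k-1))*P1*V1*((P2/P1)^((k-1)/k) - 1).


(k-1)/k = 0.2857
(P2/P1)^exp = 1.3939
W = 3.5000 * 182.2130 * 0.0180 * (1.3939 - 1) = 4.5221 kJ

4.5221 kJ


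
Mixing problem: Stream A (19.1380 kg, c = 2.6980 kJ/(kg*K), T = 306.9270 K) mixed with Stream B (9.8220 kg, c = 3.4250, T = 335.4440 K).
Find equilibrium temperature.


num = 27132.4217
den = 85.2747
Tf = 318.1768 K

318.1768 K


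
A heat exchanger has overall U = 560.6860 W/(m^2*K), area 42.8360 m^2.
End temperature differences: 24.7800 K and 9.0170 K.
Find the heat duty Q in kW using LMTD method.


LMTD = 15.5926 K
Q = 560.6860 * 42.8360 * 15.5926 = 374497.1169 W = 374.4971 kW

374.4971 kW


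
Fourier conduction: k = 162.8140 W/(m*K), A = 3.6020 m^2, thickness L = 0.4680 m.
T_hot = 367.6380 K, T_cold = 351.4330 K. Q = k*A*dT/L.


dT = 16.2050 K
Q = 162.8140 * 3.6020 * 16.2050 / 0.4680 = 20306.6665 W

20306.6665 W


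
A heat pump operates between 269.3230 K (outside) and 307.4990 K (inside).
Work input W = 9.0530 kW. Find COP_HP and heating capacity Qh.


COP = 307.4990 / 38.1760 = 8.0548
Qh = 8.0548 * 9.0530 = 72.9199 kW

COP = 8.0548, Qh = 72.9199 kW


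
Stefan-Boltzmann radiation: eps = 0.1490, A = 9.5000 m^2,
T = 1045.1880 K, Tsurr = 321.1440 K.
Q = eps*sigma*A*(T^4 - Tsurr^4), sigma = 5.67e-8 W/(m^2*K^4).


T^4 = 1.1934e+12
Tsurr^4 = 1.0637e+10
Q = 0.1490 * 5.67e-8 * 9.5000 * 1.1827e+12 = 94925.3905 W

94925.3905 W


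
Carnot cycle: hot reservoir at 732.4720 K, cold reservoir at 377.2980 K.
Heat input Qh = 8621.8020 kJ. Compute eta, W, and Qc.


eta = 1 - 377.2980/732.4720 = 0.4849
W = 0.4849 * 8621.8020 = 4180.6921 kJ
Qc = 8621.8020 - 4180.6921 = 4441.1099 kJ

eta = 48.4898%, W = 4180.6921 kJ, Qc = 4441.1099 kJ


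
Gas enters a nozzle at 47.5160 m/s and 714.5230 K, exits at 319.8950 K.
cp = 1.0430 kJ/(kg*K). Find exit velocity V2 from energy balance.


dT = 394.6280 K
2*cp*1000*dT = 823194.0080
V1^2 = 2257.7703
V2 = sqrt(825451.7783) = 908.5438 m/s

908.5438 m/s


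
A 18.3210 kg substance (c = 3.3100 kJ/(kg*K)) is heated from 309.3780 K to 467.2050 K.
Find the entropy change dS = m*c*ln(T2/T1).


T2/T1 = 1.5101
ln(T2/T1) = 0.4122
dS = 18.3210 * 3.3100 * 0.4122 = 24.9971 kJ/K

24.9971 kJ/K


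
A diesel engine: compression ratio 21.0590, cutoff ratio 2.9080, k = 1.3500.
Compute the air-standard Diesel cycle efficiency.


r^(k-1) = 2.9054
rc^k = 4.2253
eta = 0.5690 = 56.9029%

56.9029%


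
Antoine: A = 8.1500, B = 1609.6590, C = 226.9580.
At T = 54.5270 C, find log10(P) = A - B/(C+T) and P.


C+T = 281.4850
B/(C+T) = 5.7185
log10(P) = 8.1500 - 5.7185 = 2.4315
P = 10^2.4315 = 270.1134 mmHg

270.1134 mmHg


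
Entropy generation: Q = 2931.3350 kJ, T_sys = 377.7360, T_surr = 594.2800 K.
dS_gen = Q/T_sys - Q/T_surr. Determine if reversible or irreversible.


dS_sys = 2931.3350/377.7360 = 7.7603 kJ/K
dS_surr = -2931.3350/594.2800 = -4.9326 kJ/K
dS_gen = 7.7603 - 4.9326 = 2.8277 kJ/K (irreversible)

dS_gen = 2.8277 kJ/K, irreversible


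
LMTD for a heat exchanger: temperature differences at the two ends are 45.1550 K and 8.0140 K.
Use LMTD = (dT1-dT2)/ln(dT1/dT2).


dT1/dT2 = 5.6345
ln(dT1/dT2) = 1.7289
LMTD = 37.1410 / 1.7289 = 21.4823 K

21.4823 K


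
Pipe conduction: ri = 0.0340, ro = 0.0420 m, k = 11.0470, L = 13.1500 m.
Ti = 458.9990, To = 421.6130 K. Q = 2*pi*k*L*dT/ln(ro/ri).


dT = 37.3860 K
ln(ro/ri) = 0.2113
Q = 2*pi*11.0470*13.1500*37.3860 / 0.2113 = 161488.1984 W

161488.1984 W


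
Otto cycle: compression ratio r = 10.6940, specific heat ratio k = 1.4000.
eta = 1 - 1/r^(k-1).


r^(k-1) = 2.5802
eta = 1 - 1/2.5802 = 0.6124 = 61.2436%

61.2436%


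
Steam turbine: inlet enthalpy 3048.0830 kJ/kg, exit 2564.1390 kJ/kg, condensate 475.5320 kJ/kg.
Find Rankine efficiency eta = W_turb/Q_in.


W = 483.9440 kJ/kg
Q_in = 2572.5510 kJ/kg
eta = 0.1881 = 18.8118%

eta = 18.8118%


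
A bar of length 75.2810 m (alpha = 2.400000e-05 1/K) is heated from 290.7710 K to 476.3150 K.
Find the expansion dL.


dT = 185.5440 K
dL = 2.400000e-05 * 75.2810 * 185.5440 = 0.335231 m
L_final = 75.616231 m

dL = 0.335231 m


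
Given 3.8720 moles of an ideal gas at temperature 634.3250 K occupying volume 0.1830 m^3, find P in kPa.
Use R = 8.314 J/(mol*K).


P = nRT/V = 3.8720 * 8.314 * 634.3250 / 0.1830
= 20420.0686 / 0.1830 = 111585.0744 Pa = 111.5851 kPa

111.5851 kPa


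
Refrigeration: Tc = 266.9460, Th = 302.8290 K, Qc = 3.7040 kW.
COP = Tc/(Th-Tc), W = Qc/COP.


COP = 266.9460 / 35.8830 = 7.4393
W = 3.7040 / 7.4393 = 0.4979 kW

COP = 7.4393, W = 0.4979 kW


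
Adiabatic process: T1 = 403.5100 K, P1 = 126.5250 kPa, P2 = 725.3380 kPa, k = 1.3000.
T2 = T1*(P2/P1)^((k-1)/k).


(k-1)/k = 0.2308
(P2/P1)^exp = 1.4963
T2 = 403.5100 * 1.4963 = 603.7559 K

603.7559 K


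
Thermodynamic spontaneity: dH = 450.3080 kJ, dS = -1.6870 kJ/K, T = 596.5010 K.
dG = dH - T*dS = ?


T*dS = 596.5010 * -1.6870 = -1006.2972 kJ
dG = 450.3080 + 1006.2972 = 1456.6052 kJ (non-spontaneous)

dG = 1456.6052 kJ, non-spontaneous


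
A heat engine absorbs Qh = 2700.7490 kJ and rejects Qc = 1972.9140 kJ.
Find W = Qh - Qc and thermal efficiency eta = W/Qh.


W = 2700.7490 - 1972.9140 = 727.8350 kJ
eta = 727.8350 / 2700.7490 = 0.2695 = 26.9494%

W = 727.8350 kJ, eta = 26.9494%


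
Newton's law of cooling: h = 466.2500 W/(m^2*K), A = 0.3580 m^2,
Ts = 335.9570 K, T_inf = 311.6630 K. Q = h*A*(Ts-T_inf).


dT = 24.2940 K
Q = 466.2500 * 0.3580 * 24.2940 = 4055.0937 W

4055.0937 W


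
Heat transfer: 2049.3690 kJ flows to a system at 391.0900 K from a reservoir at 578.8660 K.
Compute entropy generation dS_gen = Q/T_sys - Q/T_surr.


dS_sys = 2049.3690/391.0900 = 5.2401 kJ/K
dS_surr = -2049.3690/578.8660 = -3.5403 kJ/K
dS_gen = 5.2401 - 3.5403 = 1.6998 kJ/K (irreversible)

dS_gen = 1.6998 kJ/K, irreversible


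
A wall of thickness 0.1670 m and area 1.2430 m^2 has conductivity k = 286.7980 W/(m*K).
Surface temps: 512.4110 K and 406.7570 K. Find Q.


dT = 105.6540 K
Q = 286.7980 * 1.2430 * 105.6540 / 0.1670 = 225536.4394 W

225536.4394 W


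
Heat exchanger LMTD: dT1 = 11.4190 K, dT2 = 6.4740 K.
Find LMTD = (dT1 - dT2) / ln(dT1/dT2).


dT1/dT2 = 1.7638
ln(dT1/dT2) = 0.5675
LMTD = 4.9450 / 0.5675 = 8.7139 K

8.7139 K


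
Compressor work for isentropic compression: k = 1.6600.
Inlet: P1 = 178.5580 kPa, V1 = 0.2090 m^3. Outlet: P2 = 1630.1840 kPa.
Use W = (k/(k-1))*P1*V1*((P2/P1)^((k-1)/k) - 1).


(k-1)/k = 0.3976
(P2/P1)^exp = 2.4092
W = 2.5152 * 178.5580 * 0.2090 * (2.4092 - 1) = 132.2681 kJ

132.2681 kJ


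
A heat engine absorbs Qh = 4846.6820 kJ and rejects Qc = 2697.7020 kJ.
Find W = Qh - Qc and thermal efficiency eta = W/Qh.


W = 4846.6820 - 2697.7020 = 2148.9800 kJ
eta = 2148.9800 / 4846.6820 = 0.4434 = 44.3392%

W = 2148.9800 kJ, eta = 44.3392%


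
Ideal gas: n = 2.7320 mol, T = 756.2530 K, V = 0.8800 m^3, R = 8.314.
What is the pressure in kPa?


P = nRT/V = 2.7320 * 8.314 * 756.2530 / 0.8800
= 17177.4157 / 0.8800 = 19519.7906 Pa = 19.5198 kPa

19.5198 kPa


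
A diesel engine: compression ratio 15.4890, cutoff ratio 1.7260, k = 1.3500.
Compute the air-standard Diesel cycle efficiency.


r^(k-1) = 2.6092
rc^k = 2.0893
eta = 0.5740 = 57.4032%

57.4032%


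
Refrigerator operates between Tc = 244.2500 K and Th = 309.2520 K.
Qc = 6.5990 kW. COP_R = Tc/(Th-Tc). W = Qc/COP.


COP = 244.2500 / 65.0020 = 3.7576
W = 6.5990 / 3.7576 = 1.7562 kW

COP = 3.7576, W = 1.7562 kW


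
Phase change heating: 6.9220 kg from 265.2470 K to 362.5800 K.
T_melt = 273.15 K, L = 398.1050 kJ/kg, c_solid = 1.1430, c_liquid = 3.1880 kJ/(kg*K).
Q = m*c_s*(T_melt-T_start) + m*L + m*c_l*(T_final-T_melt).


Q1 (sensible, solid) = 6.9220 * 1.1430 * 7.9030 = 62.5273 kJ
Q2 (latent) = 6.9220 * 398.1050 = 2755.6828 kJ
Q3 (sensible, liquid) = 6.9220 * 3.1880 * 89.4300 = 1973.4819 kJ
Q_total = 4791.6920 kJ

4791.6920 kJ


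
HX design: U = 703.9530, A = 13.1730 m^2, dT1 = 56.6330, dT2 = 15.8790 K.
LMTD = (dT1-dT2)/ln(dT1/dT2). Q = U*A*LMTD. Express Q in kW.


LMTD = 32.0495 K
Q = 703.9530 * 13.1730 * 32.0495 = 297200.8175 W = 297.2008 kW

297.2008 kW


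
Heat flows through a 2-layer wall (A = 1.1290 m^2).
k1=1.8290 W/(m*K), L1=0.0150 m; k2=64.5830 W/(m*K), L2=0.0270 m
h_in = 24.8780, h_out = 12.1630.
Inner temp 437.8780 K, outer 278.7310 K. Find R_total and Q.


R_conv_in = 1/(24.8780*1.1290) = 0.0356
R_1 = 0.0150/(1.8290*1.1290) = 0.0073
R_2 = 0.0270/(64.5830*1.1290) = 0.0004
R_conv_out = 1/(12.1630*1.1290) = 0.0728
R_total = 0.1161 K/W
Q = 159.1470 / 0.1161 = 1371.2451 W

R_total = 0.1161 K/W, Q = 1371.2451 W


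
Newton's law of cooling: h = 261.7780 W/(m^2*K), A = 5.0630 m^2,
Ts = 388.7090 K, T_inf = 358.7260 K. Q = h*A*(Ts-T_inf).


dT = 29.9830 K
Q = 261.7780 * 5.0630 * 29.9830 = 39738.9289 W

39738.9289 W


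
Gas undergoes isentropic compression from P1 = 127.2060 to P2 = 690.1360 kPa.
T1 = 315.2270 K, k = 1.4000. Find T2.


(k-1)/k = 0.2857
(P2/P1)^exp = 1.6212
T2 = 315.2270 * 1.6212 = 511.0457 K

511.0457 K


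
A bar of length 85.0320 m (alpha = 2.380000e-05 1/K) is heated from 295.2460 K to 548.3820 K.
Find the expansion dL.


dT = 253.1360 K
dL = 2.380000e-05 * 85.0320 * 253.1360 = 0.512287 m
L_final = 85.544287 m

dL = 0.512287 m


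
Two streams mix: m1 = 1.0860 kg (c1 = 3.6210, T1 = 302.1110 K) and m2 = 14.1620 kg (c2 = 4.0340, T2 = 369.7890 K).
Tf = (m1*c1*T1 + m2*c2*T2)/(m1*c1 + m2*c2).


num = 22313.8867
den = 61.0619
Tf = 365.4305 K

365.4305 K


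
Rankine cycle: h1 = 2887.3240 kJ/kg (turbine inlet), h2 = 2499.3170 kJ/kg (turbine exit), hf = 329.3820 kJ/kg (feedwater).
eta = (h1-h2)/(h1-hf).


W = 388.0070 kJ/kg
Q_in = 2557.9420 kJ/kg
eta = 0.1517 = 15.1687%

eta = 15.1687%


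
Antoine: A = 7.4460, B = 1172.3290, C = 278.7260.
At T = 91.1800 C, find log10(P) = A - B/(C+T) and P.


C+T = 369.9060
B/(C+T) = 3.1693
log10(P) = 7.4460 - 3.1693 = 4.2767
P = 10^4.2767 = 18912.0270 mmHg

18912.0270 mmHg
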